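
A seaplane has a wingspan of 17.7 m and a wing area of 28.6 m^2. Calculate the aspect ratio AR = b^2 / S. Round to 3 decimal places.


Step 1: b^2 = 17.7^2 = 313.29
Step 2: AR = 313.29 / 28.6 = 10.954

10.954


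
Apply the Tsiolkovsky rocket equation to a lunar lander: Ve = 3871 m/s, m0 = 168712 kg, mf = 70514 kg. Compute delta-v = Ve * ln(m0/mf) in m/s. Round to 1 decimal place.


Step 1: Mass ratio m0/mf = 168712 / 70514 = 2.392603
Step 2: ln(2.392603) = 0.872382
Step 3: delta-v = 3871 * 0.872382 = 3377.0 m/s

3377.0


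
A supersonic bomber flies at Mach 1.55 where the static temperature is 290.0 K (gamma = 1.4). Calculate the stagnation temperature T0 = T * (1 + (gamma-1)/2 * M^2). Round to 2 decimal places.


Step 1: (gamma-1)/2 = 0.2
Step 2: M^2 = 2.4025
Step 3: 1 + 0.2 * 2.4025 = 1.4805
Step 4: T0 = 290.0 * 1.4805 = 429.35 K

429.35


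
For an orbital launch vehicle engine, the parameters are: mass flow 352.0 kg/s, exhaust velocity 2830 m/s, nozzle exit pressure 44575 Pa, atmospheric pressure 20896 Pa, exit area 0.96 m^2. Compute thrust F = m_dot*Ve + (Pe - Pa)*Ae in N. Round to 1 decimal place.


Step 1: Momentum thrust = m_dot * Ve = 352.0 * 2830 = 996160.0 N
Step 2: Pressure thrust = (Pe - Pa) * Ae = (44575 - 20896) * 0.96 = 22731.84 N
Step 3: Total thrust F = 996160.0 + 22731.84 = 1018891.8 N

1018891.8


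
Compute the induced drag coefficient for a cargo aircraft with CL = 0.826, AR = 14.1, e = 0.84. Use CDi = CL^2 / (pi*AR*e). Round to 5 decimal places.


Step 1: CL^2 = 0.826^2 = 0.682276
Step 2: pi * AR * e = 3.14159 * 14.1 * 0.84 = 37.209023
Step 3: CDi = 0.682276 / 37.209023 = 0.01834

0.01834


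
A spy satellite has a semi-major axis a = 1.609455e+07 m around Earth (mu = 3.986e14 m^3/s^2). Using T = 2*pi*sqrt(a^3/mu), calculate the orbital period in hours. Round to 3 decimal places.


Step 1: a^3 / mu = 4.169044e+21 / 3.986e14 = 1.045922e+07
Step 2: sqrt(1.045922e+07) = 3234.0714 s
Step 3: T = 2*pi * 3234.0714 = 20320.27 s
Step 4: T in hours = 20320.27 / 3600 = 5.645 hours

5.645


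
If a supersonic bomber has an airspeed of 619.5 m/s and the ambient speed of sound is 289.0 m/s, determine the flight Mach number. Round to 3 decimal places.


Step 1: M = V / a = 619.5 / 289.0
Step 2: M = 2.144

2.144


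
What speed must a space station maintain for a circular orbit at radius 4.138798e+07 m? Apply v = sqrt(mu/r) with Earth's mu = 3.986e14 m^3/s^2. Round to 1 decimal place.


Step 1: mu / r = 3.986e14 / 4.138798e+07 = 9630815.517
Step 2: v = sqrt(9630815.517) = 3103.4 m/s

3103.4


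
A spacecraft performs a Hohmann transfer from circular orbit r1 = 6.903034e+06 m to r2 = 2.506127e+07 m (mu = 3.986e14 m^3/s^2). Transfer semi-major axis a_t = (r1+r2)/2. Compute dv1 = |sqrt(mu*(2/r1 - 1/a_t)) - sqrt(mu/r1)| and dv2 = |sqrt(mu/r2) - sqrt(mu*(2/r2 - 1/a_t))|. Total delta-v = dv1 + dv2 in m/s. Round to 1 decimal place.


Step 1: Transfer semi-major axis a_t = (6.903034e+06 + 2.506127e+07) / 2 = 1.598215e+07 m
Step 2: v1 (circular at r1) = sqrt(mu/r1) = 7598.86 m/s
Step 3: v_t1 = sqrt(mu*(2/r1 - 1/a_t)) = 9515.52 m/s
Step 4: dv1 = |9515.52 - 7598.86| = 1916.66 m/s
Step 5: v2 (circular at r2) = 3988.11 m/s, v_t2 = 2621.01 m/s
Step 6: dv2 = |3988.11 - 2621.01| = 1367.09 m/s
Step 7: Total delta-v = 1916.66 + 1367.09 = 3283.8 m/s

3283.8


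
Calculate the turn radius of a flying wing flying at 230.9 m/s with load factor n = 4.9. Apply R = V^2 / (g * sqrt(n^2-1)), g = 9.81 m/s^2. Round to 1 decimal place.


Step 1: V^2 = 230.9^2 = 53314.81
Step 2: n^2 - 1 = 4.9^2 - 1 = 23.01
Step 3: sqrt(23.01) = 4.796874
Step 4: R = 53314.81 / (9.81 * 4.796874) = 1133.0 m

1133.0


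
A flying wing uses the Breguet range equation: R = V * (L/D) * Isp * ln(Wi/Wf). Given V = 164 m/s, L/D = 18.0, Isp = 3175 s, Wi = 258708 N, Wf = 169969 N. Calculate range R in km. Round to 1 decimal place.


Step 1: Coefficient = V * (L/D) * Isp = 164 * 18.0 * 3175 = 9372600.0 m
Step 2: Wi/Wf = 258708 / 169969 = 1.522089
Step 3: ln(1.522089) = 0.420084
Step 4: R = 9372600.0 * 0.420084 = 3937278.8 m = 3937.3 km

3937.3


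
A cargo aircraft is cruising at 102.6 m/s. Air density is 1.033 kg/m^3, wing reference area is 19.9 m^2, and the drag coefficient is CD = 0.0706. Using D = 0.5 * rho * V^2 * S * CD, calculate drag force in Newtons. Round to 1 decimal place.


Step 1: Dynamic pressure q = 0.5 * 1.033 * 102.6^2 = 5437.0715 Pa
Step 2: Drag D = q * S * CD = 5437.0715 * 19.9 * 0.0706
Step 3: D = 7638.8 N

7638.8


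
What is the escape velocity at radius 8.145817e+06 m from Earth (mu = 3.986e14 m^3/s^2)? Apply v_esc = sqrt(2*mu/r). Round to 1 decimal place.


Step 1: 2*mu/r = 2 * 3.986e14 / 8.145817e+06 = 97866180.8877
Step 2: v_esc = sqrt(97866180.8877) = 9892.7 m/s

9892.7


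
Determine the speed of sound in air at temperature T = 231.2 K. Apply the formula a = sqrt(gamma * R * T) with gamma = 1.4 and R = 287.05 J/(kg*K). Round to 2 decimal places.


Step 1: gamma * R * T = 1.4 * 287.05 * 231.2 = 92912.344
Step 2: a = sqrt(92912.344) = 304.82 m/s

304.82


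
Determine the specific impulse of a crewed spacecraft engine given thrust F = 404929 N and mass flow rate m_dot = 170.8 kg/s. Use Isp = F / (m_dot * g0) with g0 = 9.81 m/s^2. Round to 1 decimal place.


Step 1: m_dot * g0 = 170.8 * 9.81 = 1675.55
Step 2: Isp = 404929 / 1675.55 = 241.7 s

241.7


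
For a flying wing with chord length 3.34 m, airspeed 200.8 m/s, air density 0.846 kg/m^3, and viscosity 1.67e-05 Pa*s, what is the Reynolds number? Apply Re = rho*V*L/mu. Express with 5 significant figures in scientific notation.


Step 1: Numerator = rho * V * L = 0.846 * 200.8 * 3.34 = 567.388512
Step 2: Re = 567.388512 / 1.67e-05
Step 3: Re = 3.3975e+07

3.3975e+07


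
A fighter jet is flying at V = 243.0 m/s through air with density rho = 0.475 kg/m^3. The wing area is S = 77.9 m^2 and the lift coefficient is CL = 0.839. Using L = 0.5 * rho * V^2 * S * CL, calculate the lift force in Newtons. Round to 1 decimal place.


Step 1: Calculate dynamic pressure q = 0.5 * 0.475 * 243.0^2 = 0.5 * 0.475 * 59049.0 = 14024.1375 Pa
Step 2: Multiply by wing area and lift coefficient: L = 14024.1375 * 77.9 * 0.839
Step 3: L = 1092480.3113 * 0.839 = 916591.0 N

916591.0


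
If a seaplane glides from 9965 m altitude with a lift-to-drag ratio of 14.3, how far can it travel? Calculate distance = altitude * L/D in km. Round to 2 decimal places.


Step 1: Glide distance = altitude * L/D = 9965 * 14.3 = 142499.5 m
Step 2: Convert to km: 142499.5 / 1000 = 142.50 km

142.50


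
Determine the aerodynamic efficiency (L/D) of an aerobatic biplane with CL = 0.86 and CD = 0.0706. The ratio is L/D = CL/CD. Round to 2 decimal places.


Step 1: L/D = CL / CD = 0.86 / 0.0706
Step 2: L/D = 12.18

12.18


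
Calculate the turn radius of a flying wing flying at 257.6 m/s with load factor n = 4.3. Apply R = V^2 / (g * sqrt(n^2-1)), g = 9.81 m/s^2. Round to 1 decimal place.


Step 1: V^2 = 257.6^2 = 66357.76
Step 2: n^2 - 1 = 4.3^2 - 1 = 17.49
Step 3: sqrt(17.49) = 4.182105
Step 4: R = 66357.76 / (9.81 * 4.182105) = 1617.4 m

1617.4


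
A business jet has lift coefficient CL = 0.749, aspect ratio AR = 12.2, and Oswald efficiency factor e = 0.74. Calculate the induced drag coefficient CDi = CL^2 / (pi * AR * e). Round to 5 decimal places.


Step 1: CL^2 = 0.749^2 = 0.561001
Step 2: pi * AR * e = 3.14159 * 12.2 * 0.74 = 28.362298
Step 3: CDi = 0.561001 / 28.362298 = 0.01978

0.01978


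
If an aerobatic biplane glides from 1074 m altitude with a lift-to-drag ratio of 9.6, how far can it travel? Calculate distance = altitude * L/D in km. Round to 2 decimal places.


Step 1: Glide distance = altitude * L/D = 1074 * 9.6 = 10310.4 m
Step 2: Convert to km: 10310.4 / 1000 = 10.31 km

10.31


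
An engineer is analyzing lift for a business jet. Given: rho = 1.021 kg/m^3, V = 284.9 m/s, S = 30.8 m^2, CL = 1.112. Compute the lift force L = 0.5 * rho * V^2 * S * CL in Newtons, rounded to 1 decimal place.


Step 1: Calculate dynamic pressure q = 0.5 * 1.021 * 284.9^2 = 0.5 * 1.021 * 81168.01 = 41436.2691 Pa
Step 2: Multiply by wing area and lift coefficient: L = 41436.2691 * 30.8 * 1.112
Step 3: L = 1276237.0884 * 1.112 = 1419175.6 N

1419175.6


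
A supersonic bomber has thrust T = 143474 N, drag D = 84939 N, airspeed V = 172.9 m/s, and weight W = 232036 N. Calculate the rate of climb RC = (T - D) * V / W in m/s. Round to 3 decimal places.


Step 1: Excess thrust = T - D = 143474 - 84939 = 58535 N
Step 2: Excess power = 58535 * 172.9 = 10120701.5 W
Step 3: RC = 10120701.5 / 232036 = 43.617 m/s

43.617


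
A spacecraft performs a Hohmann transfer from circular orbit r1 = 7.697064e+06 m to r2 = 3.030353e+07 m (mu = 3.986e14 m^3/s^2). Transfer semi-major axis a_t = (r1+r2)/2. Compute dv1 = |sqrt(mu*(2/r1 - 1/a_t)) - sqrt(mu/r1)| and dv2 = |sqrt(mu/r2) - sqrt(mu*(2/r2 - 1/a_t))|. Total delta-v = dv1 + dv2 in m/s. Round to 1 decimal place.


Step 1: Transfer semi-major axis a_t = (7.697064e+06 + 3.030353e+07) / 2 = 1.900030e+07 m
Step 2: v1 (circular at r1) = sqrt(mu/r1) = 7196.25 m/s
Step 3: v_t1 = sqrt(mu*(2/r1 - 1/a_t)) = 9088.09 m/s
Step 4: dv1 = |9088.09 - 7196.25| = 1891.84 m/s
Step 5: v2 (circular at r2) = 3626.79 m/s, v_t2 = 2308.36 m/s
Step 6: dv2 = |3626.79 - 2308.36| = 1318.42 m/s
Step 7: Total delta-v = 1891.84 + 1318.42 = 3210.3 m/s

3210.3


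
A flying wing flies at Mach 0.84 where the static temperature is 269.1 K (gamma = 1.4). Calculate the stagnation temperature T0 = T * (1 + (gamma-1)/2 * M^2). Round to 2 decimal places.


Step 1: (gamma-1)/2 = 0.2
Step 2: M^2 = 0.7056
Step 3: 1 + 0.2 * 0.7056 = 1.14112
Step 4: T0 = 269.1 * 1.14112 = 307.08 K

307.08


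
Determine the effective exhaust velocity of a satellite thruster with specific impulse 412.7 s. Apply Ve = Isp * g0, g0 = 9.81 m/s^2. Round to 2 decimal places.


Step 1: Ve = Isp * g0 = 412.7 * 9.81
Step 2: Ve = 4048.59 m/s

4048.59


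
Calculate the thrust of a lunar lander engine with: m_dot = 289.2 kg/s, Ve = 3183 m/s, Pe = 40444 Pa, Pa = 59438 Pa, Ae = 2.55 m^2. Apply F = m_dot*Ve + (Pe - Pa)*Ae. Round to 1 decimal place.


Step 1: Momentum thrust = m_dot * Ve = 289.2 * 3183 = 920523.6 N
Step 2: Pressure thrust = (Pe - Pa) * Ae = (40444 - 59438) * 2.55 = -48434.70 N
Step 3: Total thrust F = 920523.6 + -48434.70 = 872088.9 N

872088.9


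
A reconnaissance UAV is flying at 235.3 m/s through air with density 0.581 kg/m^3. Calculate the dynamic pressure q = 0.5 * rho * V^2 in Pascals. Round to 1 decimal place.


Step 1: V^2 = 235.3^2 = 55366.09
Step 2: q = 0.5 * 0.581 * 55366.09
Step 3: q = 16083.8 Pa

16083.8


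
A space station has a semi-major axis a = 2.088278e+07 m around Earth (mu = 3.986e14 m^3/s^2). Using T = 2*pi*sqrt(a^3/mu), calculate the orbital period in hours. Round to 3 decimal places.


Step 1: a^3 / mu = 9.106782e+21 / 3.986e14 = 2.284692e+07
Step 2: sqrt(2.284692e+07) = 4779.8451 s
Step 3: T = 2*pi * 4779.8451 = 30032.65 s
Step 4: T in hours = 30032.65 / 3600 = 8.342 hours

8.342


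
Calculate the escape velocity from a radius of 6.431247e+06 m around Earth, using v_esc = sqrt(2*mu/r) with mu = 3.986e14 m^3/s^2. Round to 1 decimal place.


Step 1: 2*mu/r = 2 * 3.986e14 / 6.431247e+06 = 123957297.8615
Step 2: v_esc = sqrt(123957297.8615) = 11133.6 m/s

11133.6


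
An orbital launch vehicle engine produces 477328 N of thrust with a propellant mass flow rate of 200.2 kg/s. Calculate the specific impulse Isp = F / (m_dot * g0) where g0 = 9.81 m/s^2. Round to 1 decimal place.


Step 1: m_dot * g0 = 200.2 * 9.81 = 1963.96
Step 2: Isp = 477328 / 1963.96 = 243.0 s

243.0


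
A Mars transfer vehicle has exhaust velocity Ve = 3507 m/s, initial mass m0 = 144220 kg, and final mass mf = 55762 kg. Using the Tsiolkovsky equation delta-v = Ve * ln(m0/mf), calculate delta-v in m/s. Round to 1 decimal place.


Step 1: Mass ratio m0/mf = 144220 / 55762 = 2.586349
Step 2: ln(2.586349) = 0.950247
Step 3: delta-v = 3507 * 0.950247 = 3332.5 m/s

3332.5


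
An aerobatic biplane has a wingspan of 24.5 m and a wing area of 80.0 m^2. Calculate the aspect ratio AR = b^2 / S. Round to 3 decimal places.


Step 1: b^2 = 24.5^2 = 600.25
Step 2: AR = 600.25 / 80.0 = 7.503

7.503


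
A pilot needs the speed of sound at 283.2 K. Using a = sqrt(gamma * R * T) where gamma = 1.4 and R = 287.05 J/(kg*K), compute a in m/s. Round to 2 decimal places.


Step 1: gamma * R * T = 1.4 * 287.05 * 283.2 = 113809.584
Step 2: a = sqrt(113809.584) = 337.36 m/s

337.36


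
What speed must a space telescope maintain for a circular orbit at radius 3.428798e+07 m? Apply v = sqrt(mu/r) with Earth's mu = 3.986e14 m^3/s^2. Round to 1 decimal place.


Step 1: mu / r = 3.986e14 / 3.428798e+07 = 11625065.1103
Step 2: v = sqrt(11625065.1103) = 3409.6 m/s

3409.6


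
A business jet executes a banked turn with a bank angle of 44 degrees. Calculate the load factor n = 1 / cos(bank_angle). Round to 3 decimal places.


Step 1: Convert 44 degrees to radians = 0.767945
Step 2: cos(44 deg) = 0.71934
Step 3: n = 1 / 0.71934 = 1.390

1.390


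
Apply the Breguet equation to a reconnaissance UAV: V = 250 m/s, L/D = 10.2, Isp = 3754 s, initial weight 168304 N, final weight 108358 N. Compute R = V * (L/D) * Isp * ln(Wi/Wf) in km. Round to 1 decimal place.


Step 1: Coefficient = V * (L/D) * Isp = 250 * 10.2 * 3754 = 9572700.0 m
Step 2: Wi/Wf = 168304 / 108358 = 1.553222
Step 3: ln(1.553222) = 0.440331
Step 4: R = 9572700.0 * 0.440331 = 4215159.5 m = 4215.2 km

4215.2


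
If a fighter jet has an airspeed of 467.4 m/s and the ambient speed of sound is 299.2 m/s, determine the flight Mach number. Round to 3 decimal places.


Step 1: M = V / a = 467.4 / 299.2
Step 2: M = 1.562

1.562


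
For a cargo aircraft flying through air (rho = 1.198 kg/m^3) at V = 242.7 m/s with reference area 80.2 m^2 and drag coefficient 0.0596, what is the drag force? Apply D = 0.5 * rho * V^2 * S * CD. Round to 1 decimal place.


Step 1: Dynamic pressure q = 0.5 * 1.198 * 242.7^2 = 35283.0707 Pa
Step 2: Drag D = q * S * CD = 35283.0707 * 80.2 * 0.0596
Step 3: D = 168650.3 N

168650.3


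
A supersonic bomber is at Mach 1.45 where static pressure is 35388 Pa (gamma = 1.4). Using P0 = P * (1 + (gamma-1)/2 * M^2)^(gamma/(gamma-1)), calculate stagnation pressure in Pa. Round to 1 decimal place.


Step 1: (gamma-1)/2 * M^2 = 0.2 * 2.1025 = 0.4205
Step 2: 1 + 0.4205 = 1.4205
Step 3: Exponent gamma/(gamma-1) = 3.5
Step 4: P0 = 35388 * 1.4205^3.5 = 120892.8 Pa

120892.8


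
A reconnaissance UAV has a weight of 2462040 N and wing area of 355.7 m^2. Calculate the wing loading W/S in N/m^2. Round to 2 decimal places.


Step 1: Wing loading = W / S = 2462040 / 355.7
Step 2: Wing loading = 6921.68 N/m^2

6921.68


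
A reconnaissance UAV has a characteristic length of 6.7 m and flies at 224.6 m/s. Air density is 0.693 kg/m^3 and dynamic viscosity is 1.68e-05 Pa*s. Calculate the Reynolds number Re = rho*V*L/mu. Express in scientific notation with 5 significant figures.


Step 1: Numerator = rho * V * L = 0.693 * 224.6 * 6.7 = 1042.84026
Step 2: Re = 1042.84026 / 1.68e-05
Step 3: Re = 6.2074e+07

6.2074e+07


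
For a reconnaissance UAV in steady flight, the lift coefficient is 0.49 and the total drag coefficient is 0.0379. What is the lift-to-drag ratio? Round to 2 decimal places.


Step 1: L/D = CL / CD = 0.49 / 0.0379
Step 2: L/D = 12.93

12.93


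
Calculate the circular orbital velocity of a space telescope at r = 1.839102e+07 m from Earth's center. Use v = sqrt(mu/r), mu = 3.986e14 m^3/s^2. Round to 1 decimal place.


Step 1: mu / r = 3.986e14 / 1.839102e+07 = 21673621.1477
Step 2: v = sqrt(21673621.1477) = 4655.5 m/s

4655.5


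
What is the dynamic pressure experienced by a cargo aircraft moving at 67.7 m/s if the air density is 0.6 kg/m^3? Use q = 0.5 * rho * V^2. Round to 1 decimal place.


Step 1: V^2 = 67.7^2 = 4583.29
Step 2: q = 0.5 * 0.6 * 4583.29
Step 3: q = 1375.0 Pa

1375.0


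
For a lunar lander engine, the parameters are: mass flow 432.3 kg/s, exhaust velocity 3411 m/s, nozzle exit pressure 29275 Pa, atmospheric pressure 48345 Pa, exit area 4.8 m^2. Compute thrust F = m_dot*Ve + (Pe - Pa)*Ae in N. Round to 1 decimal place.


Step 1: Momentum thrust = m_dot * Ve = 432.3 * 3411 = 1474575.3 N
Step 2: Pressure thrust = (Pe - Pa) * Ae = (29275 - 48345) * 4.8 = -91536.0 N
Step 3: Total thrust F = 1474575.3 + -91536.0 = 1383039.3 N

1383039.3


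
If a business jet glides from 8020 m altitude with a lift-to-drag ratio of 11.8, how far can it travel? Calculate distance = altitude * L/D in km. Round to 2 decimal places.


Step 1: Glide distance = altitude * L/D = 8020 * 11.8 = 94636.0 m
Step 2: Convert to km: 94636.0 / 1000 = 94.64 km

94.64


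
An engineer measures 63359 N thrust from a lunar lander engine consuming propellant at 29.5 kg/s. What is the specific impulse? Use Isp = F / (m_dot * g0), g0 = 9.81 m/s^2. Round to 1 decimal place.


Step 1: m_dot * g0 = 29.5 * 9.81 = 289.4
Step 2: Isp = 63359 / 289.4 = 218.9 s

218.9


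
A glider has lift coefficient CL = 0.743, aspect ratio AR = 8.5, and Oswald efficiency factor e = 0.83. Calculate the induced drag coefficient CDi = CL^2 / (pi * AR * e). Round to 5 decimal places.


Step 1: CL^2 = 0.743^2 = 0.552049
Step 2: pi * AR * e = 3.14159 * 8.5 * 0.83 = 22.163936
Step 3: CDi = 0.552049 / 22.163936 = 0.02491

0.02491


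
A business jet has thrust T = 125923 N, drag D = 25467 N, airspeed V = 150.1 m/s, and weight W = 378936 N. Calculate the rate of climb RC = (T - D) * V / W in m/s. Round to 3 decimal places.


Step 1: Excess thrust = T - D = 125923 - 25467 = 100456 N
Step 2: Excess power = 100456 * 150.1 = 15078445.6 W
Step 3: RC = 15078445.6 / 378936 = 39.792 m/s

39.792


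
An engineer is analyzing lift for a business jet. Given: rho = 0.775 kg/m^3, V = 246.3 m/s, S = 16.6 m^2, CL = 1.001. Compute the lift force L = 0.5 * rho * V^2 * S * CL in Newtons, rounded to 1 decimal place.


Step 1: Calculate dynamic pressure q = 0.5 * 0.775 * 246.3^2 = 0.5 * 0.775 * 60663.69 = 23507.1799 Pa
Step 2: Multiply by wing area and lift coefficient: L = 23507.1799 * 16.6 * 1.001
Step 3: L = 390219.1859 * 1.001 = 390609.4 N

390609.4


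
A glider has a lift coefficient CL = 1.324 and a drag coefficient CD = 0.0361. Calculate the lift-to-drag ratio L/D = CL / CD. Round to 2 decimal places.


Step 1: L/D = CL / CD = 1.324 / 0.0361
Step 2: L/D = 36.68

36.68


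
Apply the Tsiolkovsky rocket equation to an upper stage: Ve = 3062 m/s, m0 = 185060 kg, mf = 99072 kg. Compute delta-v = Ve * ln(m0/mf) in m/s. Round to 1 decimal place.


Step 1: Mass ratio m0/mf = 185060 / 99072 = 1.867934
Step 2: ln(1.867934) = 0.624833
Step 3: delta-v = 3062 * 0.624833 = 1913.2 m/s

1913.2


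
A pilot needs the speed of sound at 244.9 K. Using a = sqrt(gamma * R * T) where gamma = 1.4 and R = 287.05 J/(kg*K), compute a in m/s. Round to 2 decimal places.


Step 1: gamma * R * T = 1.4 * 287.05 * 244.9 = 98417.963
Step 2: a = sqrt(98417.963) = 313.72 m/s

313.72


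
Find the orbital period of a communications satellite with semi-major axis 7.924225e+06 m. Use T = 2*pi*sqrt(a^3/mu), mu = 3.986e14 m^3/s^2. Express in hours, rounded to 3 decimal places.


Step 1: a^3 / mu = 4.975886e+20 / 3.986e14 = 1.248341e+06
Step 2: sqrt(1.248341e+06) = 1117.2916 s
Step 3: T = 2*pi * 1117.2916 = 7020.15 s
Step 4: T in hours = 7020.15 / 3600 = 1.950 hours

1.950


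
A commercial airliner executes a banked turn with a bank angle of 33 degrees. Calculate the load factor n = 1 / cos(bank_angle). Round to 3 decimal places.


Step 1: Convert 33 degrees to radians = 0.575959
Step 2: cos(33 deg) = 0.838671
Step 3: n = 1 / 0.838671 = 1.192

1.192


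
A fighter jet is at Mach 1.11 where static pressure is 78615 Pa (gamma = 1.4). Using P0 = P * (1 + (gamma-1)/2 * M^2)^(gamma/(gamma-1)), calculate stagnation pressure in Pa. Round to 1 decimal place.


Step 1: (gamma-1)/2 * M^2 = 0.2 * 1.2321 = 0.24642
Step 2: 1 + 0.24642 = 1.24642
Step 3: Exponent gamma/(gamma-1) = 3.5
Step 4: P0 = 78615 * 1.24642^3.5 = 169953.8 Pa

169953.8


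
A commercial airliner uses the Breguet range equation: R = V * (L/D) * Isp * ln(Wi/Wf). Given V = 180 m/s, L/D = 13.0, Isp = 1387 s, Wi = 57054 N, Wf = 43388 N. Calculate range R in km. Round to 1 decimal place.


Step 1: Coefficient = V * (L/D) * Isp = 180 * 13.0 * 1387 = 3245580.0 m
Step 2: Wi/Wf = 57054 / 43388 = 1.314972
Step 3: ln(1.314972) = 0.273815
Step 4: R = 3245580.0 * 0.273815 = 888689.4 m = 888.7 km

888.7


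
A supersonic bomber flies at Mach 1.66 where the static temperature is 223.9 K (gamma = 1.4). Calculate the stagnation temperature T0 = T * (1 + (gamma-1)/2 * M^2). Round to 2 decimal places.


Step 1: (gamma-1)/2 = 0.2
Step 2: M^2 = 2.7556
Step 3: 1 + 0.2 * 2.7556 = 1.55112
Step 4: T0 = 223.9 * 1.55112 = 347.30 K

347.30


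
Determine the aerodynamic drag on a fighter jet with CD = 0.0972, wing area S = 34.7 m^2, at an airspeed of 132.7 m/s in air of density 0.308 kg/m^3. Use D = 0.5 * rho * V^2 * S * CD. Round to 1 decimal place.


Step 1: Dynamic pressure q = 0.5 * 0.308 * 132.7^2 = 2711.8307 Pa
Step 2: Drag D = q * S * CD = 2711.8307 * 34.7 * 0.0972
Step 3: D = 9146.6 N

9146.6


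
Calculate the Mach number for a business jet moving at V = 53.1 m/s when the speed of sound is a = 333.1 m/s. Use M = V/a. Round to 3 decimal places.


Step 1: M = V / a = 53.1 / 333.1
Step 2: M = 0.159

0.159


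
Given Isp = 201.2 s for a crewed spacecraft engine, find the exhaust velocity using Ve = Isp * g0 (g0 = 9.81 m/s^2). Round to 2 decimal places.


Step 1: Ve = Isp * g0 = 201.2 * 9.81
Step 2: Ve = 1973.77 m/s

1973.77


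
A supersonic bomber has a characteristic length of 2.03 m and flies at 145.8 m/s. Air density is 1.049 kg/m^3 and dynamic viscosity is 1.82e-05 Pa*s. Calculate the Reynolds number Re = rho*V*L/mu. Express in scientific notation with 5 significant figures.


Step 1: Numerator = rho * V * L = 1.049 * 145.8 * 2.03 = 310.476726
Step 2: Re = 310.476726 / 1.82e-05
Step 3: Re = 1.7059e+07

1.7059e+07


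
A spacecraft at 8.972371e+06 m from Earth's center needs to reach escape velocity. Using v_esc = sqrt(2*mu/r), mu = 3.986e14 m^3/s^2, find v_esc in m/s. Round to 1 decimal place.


Step 1: 2*mu/r = 2 * 3.986e14 / 8.972371e+06 = 88850539.0604
Step 2: v_esc = sqrt(88850539.0604) = 9426.1 m/s

9426.1


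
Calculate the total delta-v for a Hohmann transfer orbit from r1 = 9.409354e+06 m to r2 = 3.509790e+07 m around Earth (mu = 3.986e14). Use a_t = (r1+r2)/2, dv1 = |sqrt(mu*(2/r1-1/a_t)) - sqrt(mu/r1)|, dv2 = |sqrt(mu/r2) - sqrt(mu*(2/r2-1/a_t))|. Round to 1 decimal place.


Step 1: Transfer semi-major axis a_t = (9.409354e+06 + 3.509790e+07) / 2 = 2.225363e+07 m
Step 2: v1 (circular at r1) = sqrt(mu/r1) = 6508.62 m/s
Step 3: v_t1 = sqrt(mu*(2/r1 - 1/a_t)) = 8173.89 m/s
Step 4: dv1 = |8173.89 - 6508.62| = 1665.27 m/s
Step 5: v2 (circular at r2) = 3369.99 m/s, v_t2 = 2191.33 m/s
Step 6: dv2 = |3369.99 - 2191.33| = 1178.66 m/s
Step 7: Total delta-v = 1665.27 + 1178.66 = 2843.9 m/s

2843.9


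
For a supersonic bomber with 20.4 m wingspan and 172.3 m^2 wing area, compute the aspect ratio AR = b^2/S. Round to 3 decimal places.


Step 1: b^2 = 20.4^2 = 416.16
Step 2: AR = 416.16 / 172.3 = 2.415

2.415


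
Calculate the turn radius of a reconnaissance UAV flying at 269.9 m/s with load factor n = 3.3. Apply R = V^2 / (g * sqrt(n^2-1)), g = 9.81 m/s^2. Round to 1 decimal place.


Step 1: V^2 = 269.9^2 = 72846.01
Step 2: n^2 - 1 = 3.3^2 - 1 = 9.89
Step 3: sqrt(9.89) = 3.144837
Step 4: R = 72846.01 / (9.81 * 3.144837) = 2361.2 m

2361.2


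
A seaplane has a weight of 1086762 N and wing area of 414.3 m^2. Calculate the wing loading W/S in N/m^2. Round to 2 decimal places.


Step 1: Wing loading = W / S = 1086762 / 414.3
Step 2: Wing loading = 2623.13 N/m^2

2623.13


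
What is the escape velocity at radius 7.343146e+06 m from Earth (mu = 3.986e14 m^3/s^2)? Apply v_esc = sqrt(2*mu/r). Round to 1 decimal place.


Step 1: 2*mu/r = 2 * 3.986e14 / 7.343146e+06 = 108563822.645
Step 2: v_esc = sqrt(108563822.645) = 10419.4 m/s

10419.4


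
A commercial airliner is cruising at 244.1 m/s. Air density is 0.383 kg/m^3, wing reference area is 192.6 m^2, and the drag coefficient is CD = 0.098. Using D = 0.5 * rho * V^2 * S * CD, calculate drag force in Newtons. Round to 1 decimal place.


Step 1: Dynamic pressure q = 0.5 * 0.383 * 244.1^2 = 11410.4911 Pa
Step 2: Drag D = q * S * CD = 11410.4911 * 192.6 * 0.098
Step 3: D = 215370.7 N

215370.7


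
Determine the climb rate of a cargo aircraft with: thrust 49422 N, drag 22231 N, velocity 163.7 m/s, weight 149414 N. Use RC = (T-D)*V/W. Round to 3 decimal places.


Step 1: Excess thrust = T - D = 49422 - 22231 = 27191 N
Step 2: Excess power = 27191 * 163.7 = 4451166.7 W
Step 3: RC = 4451166.7 / 149414 = 29.791 m/s

29.791


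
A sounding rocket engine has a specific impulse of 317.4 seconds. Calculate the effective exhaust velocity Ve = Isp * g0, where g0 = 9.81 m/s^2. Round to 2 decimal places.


Step 1: Ve = Isp * g0 = 317.4 * 9.81
Step 2: Ve = 3113.69 m/s

3113.69


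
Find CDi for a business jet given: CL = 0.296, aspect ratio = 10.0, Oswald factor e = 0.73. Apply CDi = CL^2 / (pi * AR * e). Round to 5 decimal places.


Step 1: CL^2 = 0.296^2 = 0.087616
Step 2: pi * AR * e = 3.14159 * 10.0 * 0.73 = 22.933626
Step 3: CDi = 0.087616 / 22.933626 = 0.00382

0.00382


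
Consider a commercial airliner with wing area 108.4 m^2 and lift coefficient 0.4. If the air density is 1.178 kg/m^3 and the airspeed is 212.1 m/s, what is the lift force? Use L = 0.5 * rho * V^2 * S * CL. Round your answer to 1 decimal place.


Step 1: Calculate dynamic pressure q = 0.5 * 1.178 * 212.1^2 = 0.5 * 1.178 * 44986.41 = 26496.9955 Pa
Step 2: Multiply by wing area and lift coefficient: L = 26496.9955 * 108.4 * 0.4
Step 3: L = 2872274.3111 * 0.4 = 1148909.7 N

1148909.7


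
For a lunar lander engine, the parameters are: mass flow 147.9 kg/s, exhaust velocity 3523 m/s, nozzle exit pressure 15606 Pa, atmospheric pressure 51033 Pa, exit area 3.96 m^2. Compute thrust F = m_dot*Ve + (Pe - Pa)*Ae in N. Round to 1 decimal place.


Step 1: Momentum thrust = m_dot * Ve = 147.9 * 3523 = 521051.7 N
Step 2: Pressure thrust = (Pe - Pa) * Ae = (15606 - 51033) * 3.96 = -140290.92 N
Step 3: Total thrust F = 521051.7 + -140290.92 = 380760.8 N

380760.8


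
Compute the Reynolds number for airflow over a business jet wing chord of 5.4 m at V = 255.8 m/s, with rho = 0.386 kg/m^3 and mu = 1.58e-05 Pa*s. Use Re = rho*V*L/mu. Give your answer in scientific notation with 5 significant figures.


Step 1: Numerator = rho * V * L = 0.386 * 255.8 * 5.4 = 533.18952
Step 2: Re = 533.18952 / 1.58e-05
Step 3: Re = 3.3746e+07

3.3746e+07


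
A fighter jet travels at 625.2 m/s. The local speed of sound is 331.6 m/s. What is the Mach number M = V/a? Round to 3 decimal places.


Step 1: M = V / a = 625.2 / 331.6
Step 2: M = 1.885

1.885


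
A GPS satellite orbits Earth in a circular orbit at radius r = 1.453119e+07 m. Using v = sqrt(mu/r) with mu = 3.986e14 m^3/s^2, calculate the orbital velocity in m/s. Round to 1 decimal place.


Step 1: mu / r = 3.986e14 / 1.453119e+07 = 27430650.8965
Step 2: v = sqrt(27430650.8965) = 5237.4 m/s

5237.4


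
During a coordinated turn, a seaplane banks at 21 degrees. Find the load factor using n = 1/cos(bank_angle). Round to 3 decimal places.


Step 1: Convert 21 degrees to radians = 0.366519
Step 2: cos(21 deg) = 0.93358
Step 3: n = 1 / 0.93358 = 1.071

1.071


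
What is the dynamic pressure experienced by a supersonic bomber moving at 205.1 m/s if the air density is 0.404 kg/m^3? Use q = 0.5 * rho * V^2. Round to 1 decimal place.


Step 1: V^2 = 205.1^2 = 42066.01
Step 2: q = 0.5 * 0.404 * 42066.01
Step 3: q = 8497.3 Pa

8497.3


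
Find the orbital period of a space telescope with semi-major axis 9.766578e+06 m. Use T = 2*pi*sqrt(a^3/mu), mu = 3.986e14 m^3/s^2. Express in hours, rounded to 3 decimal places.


Step 1: a^3 / mu = 9.315953e+20 / 3.986e14 = 2.337168e+06
Step 2: sqrt(2.337168e+06) = 1528.78 s
Step 3: T = 2*pi * 1528.78 = 9605.61 s
Step 4: T in hours = 9605.61 / 3600 = 2.668 hours

2.668


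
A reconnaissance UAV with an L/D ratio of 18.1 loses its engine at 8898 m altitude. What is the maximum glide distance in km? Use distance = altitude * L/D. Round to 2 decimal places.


Step 1: Glide distance = altitude * L/D = 8898 * 18.1 = 161053.8 m
Step 2: Convert to km: 161053.8 / 1000 = 161.05 km

161.05


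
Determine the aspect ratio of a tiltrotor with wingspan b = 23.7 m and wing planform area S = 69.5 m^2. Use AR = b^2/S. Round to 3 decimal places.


Step 1: b^2 = 23.7^2 = 561.69
Step 2: AR = 561.69 / 69.5 = 8.082

8.082


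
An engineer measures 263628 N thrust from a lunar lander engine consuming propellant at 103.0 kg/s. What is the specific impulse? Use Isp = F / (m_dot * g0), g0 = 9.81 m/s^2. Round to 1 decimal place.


Step 1: m_dot * g0 = 103.0 * 9.81 = 1010.43
Step 2: Isp = 263628 / 1010.43 = 260.9 s

260.9


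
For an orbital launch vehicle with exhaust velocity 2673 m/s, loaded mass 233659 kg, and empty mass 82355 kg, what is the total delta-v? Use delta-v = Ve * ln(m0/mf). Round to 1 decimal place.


Step 1: Mass ratio m0/mf = 233659 / 82355 = 2.837217
Step 2: ln(2.837217) = 1.042824
Step 3: delta-v = 2673 * 1.042824 = 2787.5 m/s

2787.5


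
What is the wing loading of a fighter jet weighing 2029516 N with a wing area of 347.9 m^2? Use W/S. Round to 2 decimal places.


Step 1: Wing loading = W / S = 2029516 / 347.9
Step 2: Wing loading = 5833.62 N/m^2

5833.62


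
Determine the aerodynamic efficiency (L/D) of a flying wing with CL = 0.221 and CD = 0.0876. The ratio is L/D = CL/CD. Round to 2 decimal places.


Step 1: L/D = CL / CD = 0.221 / 0.0876
Step 2: L/D = 2.52

2.52


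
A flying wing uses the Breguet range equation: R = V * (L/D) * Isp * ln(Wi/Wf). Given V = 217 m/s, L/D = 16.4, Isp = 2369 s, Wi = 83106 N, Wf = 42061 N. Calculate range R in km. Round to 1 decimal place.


Step 1: Coefficient = V * (L/D) * Isp = 217 * 16.4 * 2369 = 8430797.2 m
Step 2: Wi/Wf = 83106 / 42061 = 1.975845
Step 3: ln(1.975845) = 0.680996
Step 4: R = 8430797.2 * 0.680996 = 5741338.8 m = 5741.3 km

5741.3


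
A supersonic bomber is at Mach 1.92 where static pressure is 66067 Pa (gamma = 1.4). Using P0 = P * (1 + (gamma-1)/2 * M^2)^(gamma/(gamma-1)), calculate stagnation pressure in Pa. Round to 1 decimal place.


Step 1: (gamma-1)/2 * M^2 = 0.2 * 3.6864 = 0.73728
Step 2: 1 + 0.73728 = 1.73728
Step 3: Exponent gamma/(gamma-1) = 3.5
Step 4: P0 = 66067 * 1.73728^3.5 = 456592.7 Pa

456592.7


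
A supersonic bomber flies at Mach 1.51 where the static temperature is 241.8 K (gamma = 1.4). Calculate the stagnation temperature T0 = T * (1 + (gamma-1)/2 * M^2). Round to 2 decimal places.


Step 1: (gamma-1)/2 = 0.2
Step 2: M^2 = 2.2801
Step 3: 1 + 0.2 * 2.2801 = 1.45602
Step 4: T0 = 241.8 * 1.45602 = 352.07 K

352.07


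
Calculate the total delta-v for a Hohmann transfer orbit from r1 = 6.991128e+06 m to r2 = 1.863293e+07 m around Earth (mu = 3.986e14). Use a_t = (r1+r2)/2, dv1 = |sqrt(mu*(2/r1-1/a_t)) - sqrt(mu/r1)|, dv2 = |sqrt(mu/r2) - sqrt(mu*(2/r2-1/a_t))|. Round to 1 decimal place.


Step 1: Transfer semi-major axis a_t = (6.991128e+06 + 1.863293e+07) / 2 = 1.281203e+07 m
Step 2: v1 (circular at r1) = sqrt(mu/r1) = 7550.84 m/s
Step 3: v_t1 = sqrt(mu*(2/r1 - 1/a_t)) = 9105.98 m/s
Step 4: dv1 = |9105.98 - 7550.84| = 1555.14 m/s
Step 5: v2 (circular at r2) = 4625.17 m/s, v_t2 = 3416.59 m/s
Step 6: dv2 = |4625.17 - 3416.59| = 1208.58 m/s
Step 7: Total delta-v = 1555.14 + 1208.58 = 2763.7 m/s

2763.7


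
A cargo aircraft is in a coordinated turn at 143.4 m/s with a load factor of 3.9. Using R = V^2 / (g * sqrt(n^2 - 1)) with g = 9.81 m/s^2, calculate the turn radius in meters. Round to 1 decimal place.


Step 1: V^2 = 143.4^2 = 20563.56
Step 2: n^2 - 1 = 3.9^2 - 1 = 14.21
Step 3: sqrt(14.21) = 3.769615
Step 4: R = 20563.56 / (9.81 * 3.769615) = 556.1 m

556.1


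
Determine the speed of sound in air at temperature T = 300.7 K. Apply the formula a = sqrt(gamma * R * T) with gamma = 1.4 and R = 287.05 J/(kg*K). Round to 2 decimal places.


Step 1: gamma * R * T = 1.4 * 287.05 * 300.7 = 120842.309
Step 2: a = sqrt(120842.309) = 347.62 m/s

347.62


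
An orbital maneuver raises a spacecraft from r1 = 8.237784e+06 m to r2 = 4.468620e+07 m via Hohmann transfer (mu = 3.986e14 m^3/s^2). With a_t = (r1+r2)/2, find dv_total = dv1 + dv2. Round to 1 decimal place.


Step 1: Transfer semi-major axis a_t = (8.237784e+06 + 4.468620e+07) / 2 = 2.646199e+07 m
Step 2: v1 (circular at r1) = sqrt(mu/r1) = 6956.06 m/s
Step 3: v_t1 = sqrt(mu*(2/r1 - 1/a_t)) = 9039.39 m/s
Step 4: dv1 = |9039.39 - 6956.06| = 2083.32 m/s
Step 5: v2 (circular at r2) = 2986.63 m/s, v_t2 = 1666.39 m/s
Step 6: dv2 = |2986.63 - 1666.39| = 1320.25 m/s
Step 7: Total delta-v = 2083.32 + 1320.25 = 3403.6 m/s

3403.6


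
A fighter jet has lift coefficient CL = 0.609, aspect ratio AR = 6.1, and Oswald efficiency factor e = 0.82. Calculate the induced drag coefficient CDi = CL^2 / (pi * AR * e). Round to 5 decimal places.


Step 1: CL^2 = 0.609^2 = 0.370881
Step 2: pi * AR * e = 3.14159 * 6.1 * 0.82 = 15.714246
Step 3: CDi = 0.370881 / 15.714246 = 0.02360

0.02360


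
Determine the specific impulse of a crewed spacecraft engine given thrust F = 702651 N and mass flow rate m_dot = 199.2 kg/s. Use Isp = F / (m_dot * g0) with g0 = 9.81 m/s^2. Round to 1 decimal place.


Step 1: m_dot * g0 = 199.2 * 9.81 = 1954.15
Step 2: Isp = 702651 / 1954.15 = 359.6 s

359.6


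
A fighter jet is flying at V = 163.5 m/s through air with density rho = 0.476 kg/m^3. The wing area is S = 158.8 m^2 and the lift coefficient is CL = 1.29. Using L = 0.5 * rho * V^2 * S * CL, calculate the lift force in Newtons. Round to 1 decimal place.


Step 1: Calculate dynamic pressure q = 0.5 * 0.476 * 163.5^2 = 0.5 * 0.476 * 26732.25 = 6362.2755 Pa
Step 2: Multiply by wing area and lift coefficient: L = 6362.2755 * 158.8 * 1.29
Step 3: L = 1010329.3494 * 1.29 = 1303324.9 N

1303324.9


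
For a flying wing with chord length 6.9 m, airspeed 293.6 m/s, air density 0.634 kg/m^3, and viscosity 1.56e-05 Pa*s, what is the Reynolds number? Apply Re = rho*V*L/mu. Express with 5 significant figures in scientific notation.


Step 1: Numerator = rho * V * L = 0.634 * 293.6 * 6.9 = 1284.38256
Step 2: Re = 1284.38256 / 1.56e-05
Step 3: Re = 8.2332e+07

8.2332e+07


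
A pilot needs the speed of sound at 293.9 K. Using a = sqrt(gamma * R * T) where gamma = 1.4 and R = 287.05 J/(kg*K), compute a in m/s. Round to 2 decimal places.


Step 1: gamma * R * T = 1.4 * 287.05 * 293.9 = 118109.593
Step 2: a = sqrt(118109.593) = 343.67 m/s

343.67


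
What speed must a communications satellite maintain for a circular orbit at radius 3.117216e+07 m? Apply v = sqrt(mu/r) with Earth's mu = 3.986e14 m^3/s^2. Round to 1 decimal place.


Step 1: mu / r = 3.986e14 / 3.117216e+07 = 12787051.0096
Step 2: v = sqrt(12787051.0096) = 3575.9 m/s

3575.9


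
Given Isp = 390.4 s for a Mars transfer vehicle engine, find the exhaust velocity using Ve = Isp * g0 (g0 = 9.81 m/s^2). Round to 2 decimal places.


Step 1: Ve = Isp * g0 = 390.4 * 9.81
Step 2: Ve = 3829.82 m/s

3829.82


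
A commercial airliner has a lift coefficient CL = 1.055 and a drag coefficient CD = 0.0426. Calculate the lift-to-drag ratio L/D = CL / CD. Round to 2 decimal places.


Step 1: L/D = CL / CD = 1.055 / 0.0426
Step 2: L/D = 24.77

24.77


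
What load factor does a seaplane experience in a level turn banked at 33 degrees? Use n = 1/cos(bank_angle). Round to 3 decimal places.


Step 1: Convert 33 degrees to radians = 0.575959
Step 2: cos(33 deg) = 0.838671
Step 3: n = 1 / 0.838671 = 1.192

1.192


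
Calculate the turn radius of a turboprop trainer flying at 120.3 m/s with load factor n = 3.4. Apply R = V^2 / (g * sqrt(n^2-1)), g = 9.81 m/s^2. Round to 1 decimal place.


Step 1: V^2 = 120.3^2 = 14472.09
Step 2: n^2 - 1 = 3.4^2 - 1 = 10.56
Step 3: sqrt(10.56) = 3.249615
Step 4: R = 14472.09 / (9.81 * 3.249615) = 454.0 m

454.0


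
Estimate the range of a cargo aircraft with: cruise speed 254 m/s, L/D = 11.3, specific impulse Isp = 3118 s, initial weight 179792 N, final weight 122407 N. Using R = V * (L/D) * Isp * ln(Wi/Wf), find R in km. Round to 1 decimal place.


Step 1: Coefficient = V * (L/D) * Isp = 254 * 11.3 * 3118 = 8949283.6 m
Step 2: Wi/Wf = 179792 / 122407 = 1.468805
Step 3: ln(1.468805) = 0.384449
Step 4: R = 8949283.6 * 0.384449 = 3440543.7 m = 3440.5 km

3440.5


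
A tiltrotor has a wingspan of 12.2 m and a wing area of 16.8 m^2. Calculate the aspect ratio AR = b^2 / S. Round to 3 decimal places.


Step 1: b^2 = 12.2^2 = 148.84
Step 2: AR = 148.84 / 16.8 = 8.860

8.860


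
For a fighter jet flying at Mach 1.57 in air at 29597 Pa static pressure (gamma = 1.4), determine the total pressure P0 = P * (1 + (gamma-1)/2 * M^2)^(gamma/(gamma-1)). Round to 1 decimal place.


Step 1: (gamma-1)/2 * M^2 = 0.2 * 2.4649 = 0.49298
Step 2: 1 + 0.49298 = 1.49298
Step 3: Exponent gamma/(gamma-1) = 3.5
Step 4: P0 = 29597 * 1.49298^3.5 = 120347.4 Pa

120347.4


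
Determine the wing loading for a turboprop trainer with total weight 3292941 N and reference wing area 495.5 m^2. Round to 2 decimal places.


Step 1: Wing loading = W / S = 3292941 / 495.5
Step 2: Wing loading = 6645.69 N/m^2

6645.69


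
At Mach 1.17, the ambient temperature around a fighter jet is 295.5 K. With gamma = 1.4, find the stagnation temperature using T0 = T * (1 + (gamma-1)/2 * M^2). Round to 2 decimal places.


Step 1: (gamma-1)/2 = 0.2
Step 2: M^2 = 1.3689
Step 3: 1 + 0.2 * 1.3689 = 1.27378
Step 4: T0 = 295.5 * 1.27378 = 376.40 K

376.40


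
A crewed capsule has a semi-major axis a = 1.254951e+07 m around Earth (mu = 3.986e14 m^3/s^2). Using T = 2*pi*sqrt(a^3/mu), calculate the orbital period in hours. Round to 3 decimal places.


Step 1: a^3 / mu = 1.976425e+21 / 3.986e14 = 4.958417e+06
Step 2: sqrt(4.958417e+06) = 2226.7502 s
Step 3: T = 2*pi * 2226.7502 = 13991.08 s
Step 4: T in hours = 13991.08 / 3600 = 3.886 hours

3.886


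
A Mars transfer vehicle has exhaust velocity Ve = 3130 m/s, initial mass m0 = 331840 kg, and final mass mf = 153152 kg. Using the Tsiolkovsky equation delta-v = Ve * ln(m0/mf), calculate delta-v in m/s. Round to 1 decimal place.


Step 1: Mass ratio m0/mf = 331840 / 153152 = 2.166736
Step 2: ln(2.166736) = 0.773222
Step 3: delta-v = 3130 * 0.773222 = 2420.2 m/s

2420.2


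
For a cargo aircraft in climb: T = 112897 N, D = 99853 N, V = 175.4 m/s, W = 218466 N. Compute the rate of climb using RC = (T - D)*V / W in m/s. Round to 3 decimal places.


Step 1: Excess thrust = T - D = 112897 - 99853 = 13044 N
Step 2: Excess power = 13044 * 175.4 = 2287917.6 W
Step 3: RC = 2287917.6 / 218466 = 10.473 m/s

10.473


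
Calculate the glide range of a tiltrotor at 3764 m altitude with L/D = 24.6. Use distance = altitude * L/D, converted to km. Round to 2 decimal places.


Step 1: Glide distance = altitude * L/D = 3764 * 24.6 = 92594.4 m
Step 2: Convert to km: 92594.4 / 1000 = 92.59 km

92.59


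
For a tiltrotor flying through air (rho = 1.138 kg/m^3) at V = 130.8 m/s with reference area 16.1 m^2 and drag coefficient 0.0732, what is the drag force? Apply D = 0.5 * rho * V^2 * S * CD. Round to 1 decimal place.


Step 1: Dynamic pressure q = 0.5 * 1.138 * 130.8^2 = 9734.8162 Pa
Step 2: Drag D = q * S * CD = 9734.8162 * 16.1 * 0.0732
Step 3: D = 11472.7 N

11472.7


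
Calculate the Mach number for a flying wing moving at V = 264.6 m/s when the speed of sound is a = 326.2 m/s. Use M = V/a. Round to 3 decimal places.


Step 1: M = V / a = 264.6 / 326.2
Step 2: M = 0.811

0.811
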